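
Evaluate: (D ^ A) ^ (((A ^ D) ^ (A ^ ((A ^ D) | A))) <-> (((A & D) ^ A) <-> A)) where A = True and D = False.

False

D ^ A = False ^ True = True
A ^ D = True ^ False = True
A ^ D = True ^ False = True
(A ^ D) | A = True | True = True
A ^ ((A ^ D) | A) = True ^ True = False
(A ^ D) ^ (A ^ ((A ^ D) | A)) = True ^ False = True
A & D = True & False = False
(A & D) ^ A = False ^ True = True
((A & D) ^ A) <-> A = True <-> True = True
((A ^ D) ^ (A ^ ((A ^ D) | A))) <-> (((A & D) ^ A) <-> A) = True <-> True = True
(D ^ A) ^ (((A ^ D) ^ (A ^ ((A ^ D) | A))) <-> (((A & D) ^ A) <-> A)) = True ^ True = False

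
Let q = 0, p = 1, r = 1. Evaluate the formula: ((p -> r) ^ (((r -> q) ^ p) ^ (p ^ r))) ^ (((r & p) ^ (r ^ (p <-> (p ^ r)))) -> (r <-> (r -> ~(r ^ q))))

Substituting q=0, p=1, r=1:
p -> r = 1 -> 1 = 1
r -> q = 1 -> 0 = 0
(r -> q) ^ p = 0 ^ 1 = 1
p ^ r = 1 ^ 1 = 0
((r -> q) ^ p) ^ (p ^ r) = 1 ^ 0 = 1
(p -> r) ^ (((r -> q) ^ p) ^ (p ^ r)) = 1 ^ 1 = 0
r & p = 1 & 1 = 1
p ^ r = 1 ^ 1 = 0
p <-> (p ^ r) = 1 <-> 0 = 0
r ^ (p <-> (p ^ r)) = 1 ^ 0 = 1
(r & p) ^ (r ^ (p <-> (p ^ r))) = 1 ^ 1 = 0
r ^ q = 1 ^ 0 = 1
~(r ^ q) = ~1 = 0
r -> ~(r ^ q) = 1 -> 0 = 0
r <-> (r -> ~(r ^ q)) = 1 <-> 0 = 0
((r & p) ^ (r ^ (p <-> (p ^ r)))) -> (r <-> (r -> ~(r ^ q))) = 0 -> 0 = 1
((p -> r) ^ (((r -> q) ^ p) ^ (p ^ r))) ^ (((r & p) ^ (r ^ (p <-> (p ^ r)))) -> (r <-> (r -> ~(r ^ q)))) = 0 ^ 1 = 1

1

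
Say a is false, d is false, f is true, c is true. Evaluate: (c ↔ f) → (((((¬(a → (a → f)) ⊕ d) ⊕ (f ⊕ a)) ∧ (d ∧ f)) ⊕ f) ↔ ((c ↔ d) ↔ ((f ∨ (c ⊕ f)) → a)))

True

c ↔ f = True ↔ True = True
a → f = False → True = True
a → (a → f) = False → True = True
¬(a → (a → f)) = ¬True = False
¬(a → (a → f)) ⊕ d = False ⊕ False = False
f ⊕ a = True ⊕ False = True
(¬(a → (a → f)) ⊕ d) ⊕ (f ⊕ a) = False ⊕ True = True
d ∧ f = False ∧ True = False
((¬(a → (a → f)) ⊕ d) ⊕ (f ⊕ a)) ∧ (d ∧ f) = True ∧ False = False
(((¬(a → (a → f)) ⊕ d) ⊕ (f ⊕ a)) ∧ (d ∧ f)) ⊕ f = False ⊕ True = True
c ↔ d = True ↔ False = False
c ⊕ f = True ⊕ True = False
f ∨ (c ⊕ f) = True ∨ False = True
(f ∨ (c ⊕ f)) → a = True → False = False
(c ↔ d) ↔ ((f ∨ (c ⊕ f)) → a) = False ↔ False = True
((((¬(a → (a → f)) ⊕ d) ⊕ (f ⊕ a)) ∧ (d ∧ f)) ⊕ f) ↔ ((c ↔ d) ↔ ((f ∨ (c ⊕ f)) → a)) = True ↔ True = True
(c ↔ f) → (((((¬(a → (a → f)) ⊕ d) ⊕ (f ⊕ a)) ∧ (d ∧ f)) ⊕ f) ↔ ((c ↔ d) ↔ ((f ∨ (c ⊕ f)) → a))) = True → True = True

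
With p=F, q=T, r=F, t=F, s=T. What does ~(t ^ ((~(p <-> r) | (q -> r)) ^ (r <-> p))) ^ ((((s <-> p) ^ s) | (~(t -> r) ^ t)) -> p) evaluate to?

F

p <-> r = F <-> F = T
~(p <-> r) = ~T = F
q -> r = T -> F = F
~(p <-> r) | (q -> r) = F | F = F
r <-> p = F <-> F = T
(~(p <-> r) | (q -> r)) ^ (r <-> p) = F ^ T = T
t ^ ((~(p <-> r) | (q -> r)) ^ (r <-> p)) = F ^ T = T
~(t ^ ((~(p <-> r) | (q -> r)) ^ (r <-> p))) = ~T = F
s <-> p = T <-> F = F
(s <-> p) ^ s = F ^ T = T
t -> r = F -> F = T
~(t -> r) = ~T = F
~(t -> r) ^ t = F ^ F = F
((s <-> p) ^ s) | (~(t -> r) ^ t) = T | F = T
(((s <-> p) ^ s) | (~(t -> r) ^ t)) -> p = T -> F = F
~(t ^ ((~(p <-> r) | (q -> r)) ^ (r <-> p))) ^ ((((s <-> p) ^ s) | (~(t -> r) ^ t)) -> p) = F ^ F = F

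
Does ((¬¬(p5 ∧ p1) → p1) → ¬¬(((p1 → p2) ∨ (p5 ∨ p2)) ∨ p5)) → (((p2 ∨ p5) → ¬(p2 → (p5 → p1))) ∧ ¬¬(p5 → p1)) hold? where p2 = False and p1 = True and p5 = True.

p5 ∧ p1 = True ∧ True = True
¬(p5 ∧ p1) = ¬True = False
¬¬(p5 ∧ p1) = ¬False = True
¬¬(p5 ∧ p1) → p1 = True → True = True
p1 → p2 = True → False = False
p5 ∨ p2 = True ∨ False = True
(p1 → p2) ∨ (p5 ∨ p2) = False ∨ True = True
((p1 → p2) ∨ (p5 ∨ p2)) ∨ p5 = True ∨ True = True
¬(((p1 → p2) ∨ (p5 ∨ p2)) ∨ p5) = ¬True = False
¬¬(((p1 → p2) ∨ (p5 ∨ p2)) ∨ p5) = ¬False = True
(¬¬(p5 ∧ p1) → p1) → ¬¬(((p1 → p2) ∨ (p5 ∨ p2)) ∨ p5) = True → True = True
p2 ∨ p5 = False ∨ True = True
p5 → p1 = True → True = True
p2 → (p5 → p1) = False → True = True
¬(p2 → (p5 → p1)) = ¬True = False
(p2 ∨ p5) → ¬(p2 → (p5 → p1)) = True → False = False
p5 → p1 = True → True = True
¬(p5 → p1) = ¬True = False
¬¬(p5 → p1) = ¬False = True
((p2 ∨ p5) → ¬(p2 → (p5 → p1))) ∧ ¬¬(p5 → p1) = False ∧ True = False
((¬¬(p5 ∧ p1) → p1) → ¬¬(((p1 → p2) ∨ (p5 ∨ p2)) ∨ p5)) → (((p2 ∨ p5) → ¬(p2 → (p5 → p1))) ∧ ¬¬(p5 → p1)) = True → False = False

False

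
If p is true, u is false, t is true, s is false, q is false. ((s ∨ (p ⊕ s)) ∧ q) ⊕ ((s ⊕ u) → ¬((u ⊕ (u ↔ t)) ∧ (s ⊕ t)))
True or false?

Substituting p=True, u=False, t=True, s=False, q=False:
p ⊕ s = True ⊕ False = True
s ∨ (p ⊕ s) = False ∨ True = True
(s ∨ (p ⊕ s)) ∧ q = True ∧ False = False
s ⊕ u = False ⊕ False = False
u ↔ t = False ↔ True = False
u ⊕ (u ↔ t) = False ⊕ False = False
s ⊕ t = False ⊕ True = True
(u ⊕ (u ↔ t)) ∧ (s ⊕ t) = False ∧ True = False
¬((u ⊕ (u ↔ t)) ∧ (s ⊕ t)) = ¬False = True
(s ⊕ u) → ¬((u ⊕ (u ↔ t)) ∧ (s ⊕ t)) = False → True = True
((s ∨ (p ⊕ s)) ∧ q) ⊕ ((s ⊕ u) → ¬((u ⊕ (u ↔ t)) ∧ (s ⊕ t))) = False ⊕ True = True

True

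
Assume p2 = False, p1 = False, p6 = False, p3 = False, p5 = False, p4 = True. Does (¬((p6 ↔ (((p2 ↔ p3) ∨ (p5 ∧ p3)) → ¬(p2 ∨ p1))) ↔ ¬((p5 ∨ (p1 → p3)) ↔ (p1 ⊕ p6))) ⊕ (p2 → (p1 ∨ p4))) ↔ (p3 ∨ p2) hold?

Substituting p2=False, p1=False, p6=False, p3=False, p5=False, p4=True:
p2 ↔ p3 = False ↔ False = True
p5 ∧ p3 = False ∧ False = False
(p2 ↔ p3) ∨ (p5 ∧ p3) = True ∨ False = True
p2 ∨ p1 = False ∨ False = False
¬(p2 ∨ p1) = ¬False = True
((p2 ↔ p3) ∨ (p5 ∧ p3)) → ¬(p2 ∨ p1) = True → True = True
p6 ↔ (((p2 ↔ p3) ∨ (p5 ∧ p3)) → ¬(p2 ∨ p1)) = False ↔ True = False
p1 → p3 = False → False = True
p5 ∨ (p1 → p3) = False ∨ True = True
p1 ⊕ p6 = False ⊕ False = False
(p5 ∨ (p1 → p3)) ↔ (p1 ⊕ p6) = True ↔ False = False
¬((p5 ∨ (p1 → p3)) ↔ (p1 ⊕ p6)) = ¬False = True
(p6 ↔ (((p2 ↔ p3) ∨ (p5 ∧ p3)) → ¬(p2 ∨ p1))) ↔ ¬((p5 ∨ (p1 → p3)) ↔ (p1 ⊕ p6)) = False ↔ True = False
¬((p6 ↔ (((p2 ↔ p3) ∨ (p5 ∧ p3)) → ¬(p2 ∨ p1))) ↔ ¬((p5 ∨ (p1 → p3)) ↔ (p1 ⊕ p6))) = ¬False = True
p1 ∨ p4 = False ∨ True = True
p2 → (p1 ∨ p4) = False → True = True
¬((p6 ↔ (((p2 ↔ p3) ∨ (p5 ∧ p3)) → ¬(p2 ∨ p1))) ↔ ¬((p5 ∨ (p1 → p3)) ↔ (p1 ⊕ p6))) ⊕ (p2 → (p1 ∨ p4)) = True ⊕ True = False
p3 ∨ p2 = False ∨ False = False
(¬((p6 ↔ (((p2 ↔ p3) ∨ (p5 ∧ p3)) → ¬(p2 ∨ p1))) ↔ ¬((p5 ∨ (p1 → p3)) ↔ (p1 ⊕ p6))) ⊕ (p2 → (p1 ∨ p4))) ↔ (p3 ∨ p2) = False ↔ False = True

True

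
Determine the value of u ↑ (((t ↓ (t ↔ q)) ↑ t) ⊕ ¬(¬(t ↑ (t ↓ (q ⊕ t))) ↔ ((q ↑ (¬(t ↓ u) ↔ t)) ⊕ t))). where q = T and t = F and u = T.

T

Substituting q=T, t=F, u=T:
t ↔ q = F ↔ T = F
t ↓ (t ↔ q) = F ↓ F = T
(t ↓ (t ↔ q)) ↑ t = T ↑ F = T
q ⊕ t = T ⊕ F = T
t ↓ (q ⊕ t) = F ↓ T = F
t ↑ (t ↓ (q ⊕ t)) = F ↑ F = T
¬(t ↑ (t ↓ (q ⊕ t))) = ¬T = F
t ↓ u = F ↓ T = F
¬(t ↓ u) = ¬F = T
¬(t ↓ u) ↔ t = T ↔ F = F
q ↑ (¬(t ↓ u) ↔ t) = T ↑ F = T
(q ↑ (¬(t ↓ u) ↔ t)) ⊕ t = T ⊕ F = T
¬(t ↑ (t ↓ (q ⊕ t))) ↔ ((q ↑ (¬(t ↓ u) ↔ t)) ⊕ t) = F ↔ T = F
¬(¬(t ↑ (t ↓ (q ⊕ t))) ↔ ((q ↑ (¬(t ↓ u) ↔ t)) ⊕ t)) = ¬F = T
((t ↓ (t ↔ q)) ↑ t) ⊕ ¬(¬(t ↑ (t ↓ (q ⊕ t))) ↔ ((q ↑ (¬(t ↓ u) ↔ t)) ⊕ t)) = T ⊕ T = F
u ↑ (((t ↓ (t ↔ q)) ↑ t) ⊕ ¬(¬(t ↑ (t ↓ (q ⊕ t))) ↔ ((q ↑ (¬(t ↓ u) ↔ t)) ⊕ t))) = T ↑ F = T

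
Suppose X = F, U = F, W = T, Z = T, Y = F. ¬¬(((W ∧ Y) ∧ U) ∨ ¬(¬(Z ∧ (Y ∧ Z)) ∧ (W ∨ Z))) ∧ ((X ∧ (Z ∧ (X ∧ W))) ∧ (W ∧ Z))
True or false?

W ∧ Y = T ∧ F = F
(W ∧ Y) ∧ U = F ∧ F = F
Y ∧ Z = F ∧ T = F
Z ∧ (Y ∧ Z) = T ∧ F = F
¬(Z ∧ (Y ∧ Z)) = ¬F = T
W ∨ Z = T ∨ T = T
¬(Z ∧ (Y ∧ Z)) ∧ (W ∨ Z) = T ∧ T = T
¬(¬(Z ∧ (Y ∧ Z)) ∧ (W ∨ Z)) = ¬T = F
((W ∧ Y) ∧ U) ∨ ¬(¬(Z ∧ (Y ∧ Z)) ∧ (W ∨ Z)) = F ∨ F = F
¬(((W ∧ Y) ∧ U) ∨ ¬(¬(Z ∧ (Y ∧ Z)) ∧ (W ∨ Z))) = ¬F = T
¬¬(((W ∧ Y) ∧ U) ∨ ¬(¬(Z ∧ (Y ∧ Z)) ∧ (W ∨ Z))) = ¬T = F
X ∧ W = F ∧ T = F
Z ∧ (X ∧ W) = T ∧ F = F
X ∧ (Z ∧ (X ∧ W)) = F ∧ F = F
W ∧ Z = T ∧ T = T
(X ∧ (Z ∧ (X ∧ W))) ∧ (W ∧ Z) = F ∧ T = F
¬¬(((W ∧ Y) ∧ U) ∨ ¬(¬(Z ∧ (Y ∧ Z)) ∧ (W ∨ Z))) ∧ ((X ∧ (Z ∧ (X ∧ W))) ∧ (W ∧ Z)) = F ∧ F = F

F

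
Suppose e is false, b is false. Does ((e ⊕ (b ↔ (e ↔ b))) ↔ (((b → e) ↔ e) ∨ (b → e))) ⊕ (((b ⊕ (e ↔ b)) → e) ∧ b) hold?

F

Substituting e=F, b=F:
e ↔ b = F ↔ F = T
b ↔ (e ↔ b) = F ↔ T = F
e ⊕ (b ↔ (e ↔ b)) = F ⊕ F = F
b → e = F → F = T
(b → e) ↔ e = T ↔ F = F
b → e = F → F = T
((b → e) ↔ e) ∨ (b → e) = F ∨ T = T
(e ⊕ (b ↔ (e ↔ b))) ↔ (((b → e) ↔ e) ∨ (b → e)) = F ↔ T = F
e ↔ b = F ↔ F = T
b ⊕ (e ↔ b) = F ⊕ T = T
(b ⊕ (e ↔ b)) → e = T → F = F
((b ⊕ (e ↔ b)) → e) ∧ b = F ∧ F = F
((e ⊕ (b ↔ (e ↔ b))) ↔ (((b → e) ↔ e) ∨ (b → e))) ⊕ (((b ⊕ (e ↔ b)) → e) ∧ b) = F ⊕ F = F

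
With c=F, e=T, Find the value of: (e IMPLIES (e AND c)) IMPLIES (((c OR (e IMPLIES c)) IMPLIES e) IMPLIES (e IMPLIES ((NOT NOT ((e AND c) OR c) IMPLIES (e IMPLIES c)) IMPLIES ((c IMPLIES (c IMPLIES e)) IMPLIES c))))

e AND c = T AND F = F
e IMPLIES (e AND c) = T IMPLIES F = F
e IMPLIES c = T IMPLIES F = F
c OR (e IMPLIES c) = F OR F = F
(c OR (e IMPLIES c)) IMPLIES e = F IMPLIES T = T
e AND c = T AND F = F
(e AND c) OR c = F OR F = F
NOT ((e AND c) OR c) = NOT F = T
NOT NOT ((e AND c) OR c) = NOT T = F
e IMPLIES c = T IMPLIES F = F
NOT NOT ((e AND c) OR c) IMPLIES (e IMPLIES c) = F IMPLIES F = T
c IMPLIES e = F IMPLIES T = T
c IMPLIES (c IMPLIES e) = F IMPLIES T = T
(c IMPLIES (c IMPLIES e)) IMPLIES c = T IMPLIES F = F
(NOT NOT ((e AND c) OR c) IMPLIES (e IMPLIES c)) IMPLIES ((c IMPLIES (c IMPLIES e)) IMPLIES c) = T IMPLIES F = F
e IMPLIES ((NOT NOT ((e AND c) OR c) IMPLIES (e IMPLIES c)) IMPLIES ((c IMPLIES (c IMPLIES e)) IMPLIES c)) = T IMPLIES F = F
((c OR (e IMPLIES c)) IMPLIES e) IMPLIES (e IMPLIES ((NOT NOT ((e AND c) OR c) IMPLIES (e IMPLIES c)) IMPLIES ((c IMPLIES (c IMPLIES e)) IMPLIES c))) = T IMPLIES F = F
(e IMPLIES (e AND c)) IMPLIES (((c OR (e IMPLIES c)) IMPLIES e) IMPLIES (e IMPLIES ((NOT NOT ((e AND c) OR c) IMPLIES (e IMPLIES c)) IMPLIES ((c IMPLIES (c IMPLIES e)) IMPLIES c)))) = F IMPLIES F = T

T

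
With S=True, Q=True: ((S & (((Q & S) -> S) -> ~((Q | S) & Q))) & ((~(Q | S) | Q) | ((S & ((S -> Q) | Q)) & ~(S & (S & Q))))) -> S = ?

Q & S = True & True = True
(Q & S) -> S = True -> True = True
Q | S = True | True = True
(Q | S) & Q = True & True = True
~((Q | S) & Q) = ~True = False
((Q & S) -> S) -> ~((Q | S) & Q) = True -> False = False
S & (((Q & S) -> S) -> ~((Q | S) & Q)) = True & False = False
Q | S = True | True = True
~(Q | S) = ~True = False
~(Q | S) | Q = False | True = True
S -> Q = True -> True = True
(S -> Q) | Q = True | True = True
S & ((S -> Q) | Q) = True & True = True
S & Q = True & True = True
S & (S & Q) = True & True = True
~(S & (S & Q)) = ~True = False
(S & ((S -> Q) | Q)) & ~(S & (S & Q)) = True & False = False
(~(Q | S) | Q) | ((S & ((S -> Q) | Q)) & ~(S & (S & Q))) = True | False = True
(S & (((Q & S) -> S) -> ~((Q | S) & Q))) & ((~(Q | S) | Q) | ((S & ((S -> Q) | Q)) & ~(S & (S & Q)))) = False & True = False
((S & (((Q & S) -> S) -> ~((Q | S) & Q))) & ((~(Q | S) | Q) | ((S & ((S -> Q) | Q)) & ~(S & (S & Q))))) -> S = False -> True = True

True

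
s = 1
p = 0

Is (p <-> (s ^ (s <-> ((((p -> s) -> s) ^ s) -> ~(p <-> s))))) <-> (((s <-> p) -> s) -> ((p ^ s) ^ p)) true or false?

1

p -> s = 0 -> 1 = 1
(p -> s) -> s = 1 -> 1 = 1
((p -> s) -> s) ^ s = 1 ^ 1 = 0
p <-> s = 0 <-> 1 = 0
~(p <-> s) = ~0 = 1
(((p -> s) -> s) ^ s) -> ~(p <-> s) = 0 -> 1 = 1
s <-> ((((p -> s) -> s) ^ s) -> ~(p <-> s)) = 1 <-> 1 = 1
s ^ (s <-> ((((p -> s) -> s) ^ s) -> ~(p <-> s))) = 1 ^ 1 = 0
p <-> (s ^ (s <-> ((((p -> s) -> s) ^ s) -> ~(p <-> s)))) = 0 <-> 0 = 1
s <-> p = 1 <-> 0 = 0
(s <-> p) -> s = 0 -> 1 = 1
p ^ s = 0 ^ 1 = 1
(p ^ s) ^ p = 1 ^ 0 = 1
((s <-> p) -> s) -> ((p ^ s) ^ p) = 1 -> 1 = 1
(p <-> (s ^ (s <-> ((((p -> s) -> s) ^ s) -> ~(p <-> s))))) <-> (((s <-> p) -> s) -> ((p ^ s) ^ p)) = 1 <-> 1 = 1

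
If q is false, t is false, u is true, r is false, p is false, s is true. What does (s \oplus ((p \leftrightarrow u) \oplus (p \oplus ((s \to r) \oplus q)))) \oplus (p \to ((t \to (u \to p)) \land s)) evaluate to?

p \leftrightarrow u = \text{False} \leftrightarrow \text{True} = \text{False}
s \to r = \text{True} \to \text{False} = \text{False}
(s \to r) \oplus q = \text{False} \oplus \text{False} = \text{False}
p \oplus ((s \to r) \oplus q) = \text{False} \oplus \text{False} = \text{False}
(p \leftrightarrow u) \oplus (p \oplus ((s \to r) \oplus q)) = \text{False} \oplus \text{False} = \text{False}
s \oplus ((p \leftrightarrow u) \oplus (p \oplus ((s \to r) \oplus q))) = \text{True} \oplus \text{False} = \text{True}
u \to p = \text{True} \to \text{False} = \text{False}
t \to (u \to p) = \text{False} \to \text{False} = \text{True}
(t \to (u \to p)) \land s = \text{True} \land \text{True} = \text{True}
p \to ((t \to (u \to p)) \land s) = \text{False} \to \text{True} = \text{True}
(s \oplus ((p \leftrightarrow u) \oplus (p \oplus ((s \to r) \oplus q)))) \oplus (p \to ((t \to (u \to p)) \land s)) = \text{True} \oplus \text{True} = \text{False}

\text{False}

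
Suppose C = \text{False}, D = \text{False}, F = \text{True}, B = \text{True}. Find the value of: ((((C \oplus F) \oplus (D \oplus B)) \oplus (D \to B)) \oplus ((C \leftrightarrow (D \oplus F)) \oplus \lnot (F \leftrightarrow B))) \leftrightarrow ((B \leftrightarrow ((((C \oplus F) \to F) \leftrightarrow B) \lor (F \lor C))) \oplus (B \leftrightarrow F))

C \oplus F = \text{False} \oplus \text{True} = \text{True}
D \oplus B = \text{False} \oplus \text{True} = \text{True}
(C \oplus F) \oplus (D \oplus B) = \text{True} \oplus \text{True} = \text{False}
D \to B = \text{False} \to \text{True} = \text{True}
((C \oplus F) \oplus (D \oplus B)) \oplus (D \to B) = \text{False} \oplus \text{True} = \text{True}
D \oplus F = \text{False} \oplus \text{True} = \text{True}
C \leftrightarrow (D \oplus F) = \text{False} \leftrightarrow \text{True} = \text{False}
F \leftrightarrow B = \text{True} \leftrightarrow \text{True} = \text{True}
\lnot (F \leftrightarrow B) = \lnot \text{True} = \text{False}
(C \leftrightarrow (D \oplus F)) \oplus \lnot (F \leftrightarrow B) = \text{False} \oplus \text{False} = \text{False}
(((C \oplus F) \oplus (D \oplus B)) \oplus (D \to B)) \oplus ((C \leftrightarrow (D \oplus F)) \oplus \lnot (F \leftrightarrow B)) = \text{True} \oplus \text{False} = \text{True}
C \oplus F = \text{False} \oplus \text{True} = \text{True}
(C \oplus F) \to F = \text{True} \to \text{True} = \text{True}
((C \oplus F) \to F) \leftrightarrow B = \text{True} \leftrightarrow \text{True} = \text{True}
F \lor C = \text{True} \lor \text{False} = \text{True}
(((C \oplus F) \to F) \leftrightarrow B) \lor (F \lor C) = \text{True} \lor \text{True} = \text{True}
B \leftrightarrow ((((C \oplus F) \to F) \leftrightarrow B) \lor (F \lor C)) = \text{True} \leftrightarrow \text{True} = \text{True}
B \leftrightarrow F = \text{True} \leftrightarrow \text{True} = \text{True}
(B \leftrightarrow ((((C \oplus F) \to F) \leftrightarrow B) \lor (F \lor C))) \oplus (B \leftrightarrow F) = \text{True} \oplus \text{True} = \text{False}
((((C \oplus F) \oplus (D \oplus B)) \oplus (D \to B)) \oplus ((C \leftrightarrow (D \oplus F)) \oplus \lnot (F \leftrightarrow B))) \leftrightarrow ((B \leftrightarrow ((((C \oplus F) \to F) \leftrightarrow B) \lor (F \lor C))) \oplus (B \leftrightarrow F)) = \text{True} \leftrightarrow \text{False} = \text{False}

\text{False}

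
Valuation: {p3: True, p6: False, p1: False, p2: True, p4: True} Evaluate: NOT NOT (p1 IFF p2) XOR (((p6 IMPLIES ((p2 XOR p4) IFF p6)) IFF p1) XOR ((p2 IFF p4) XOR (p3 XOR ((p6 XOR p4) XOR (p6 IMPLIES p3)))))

p1 IFF p2 = False IFF True = False
NOT (p1 IFF p2) = NOT False = True
NOT NOT (p1 IFF p2) = NOT True = False
p2 XOR p4 = True XOR True = False
(p2 XOR p4) IFF p6 = False IFF False = True
p6 IMPLIES ((p2 XOR p4) IFF p6) = False IMPLIES True = True
(p6 IMPLIES ((p2 XOR p4) IFF p6)) IFF p1 = True IFF False = False
p2 IFF p4 = True IFF True = True
p6 XOR p4 = False XOR True = True
p6 IMPLIES p3 = False IMPLIES True = True
(p6 XOR p4) XOR (p6 IMPLIES p3) = True XOR True = False
p3 XOR ((p6 XOR p4) XOR (p6 IMPLIES p3)) = True XOR False = True
(p2 IFF p4) XOR (p3 XOR ((p6 XOR p4) XOR (p6 IMPLIES p3))) = True XOR True = False
((p6 IMPLIES ((p2 XOR p4) IFF p6)) IFF p1) XOR ((p2 IFF p4) XOR (p3 XOR ((p6 XOR p4) XOR (p6 IMPLIES p3)))) = False XOR False = False
NOT NOT (p1 IFF p2) XOR (((p6 IMPLIES ((p2 XOR p4) IFF p6)) IFF p1) XOR ((p2 IFF p4) XOR (p3 XOR ((p6 XOR p4) XOR (p6 IMPLIES p3))))) = False XOR False = False

False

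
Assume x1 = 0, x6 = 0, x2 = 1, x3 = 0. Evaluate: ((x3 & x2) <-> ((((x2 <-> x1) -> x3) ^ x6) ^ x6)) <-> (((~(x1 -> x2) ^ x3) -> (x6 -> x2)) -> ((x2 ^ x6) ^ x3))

0

x3 & x2 = 0 & 1 = 0
x2 <-> x1 = 1 <-> 0 = 0
(x2 <-> x1) -> x3 = 0 -> 0 = 1
((x2 <-> x1) -> x3) ^ x6 = 1 ^ 0 = 1
(((x2 <-> x1) -> x3) ^ x6) ^ x6 = 1 ^ 0 = 1
(x3 & x2) <-> ((((x2 <-> x1) -> x3) ^ x6) ^ x6) = 0 <-> 1 = 0
x1 -> x2 = 0 -> 1 = 1
~(x1 -> x2) = ~1 = 0
~(x1 -> x2) ^ x3 = 0 ^ 0 = 0
x6 -> x2 = 0 -> 1 = 1
(~(x1 -> x2) ^ x3) -> (x6 -> x2) = 0 -> 1 = 1
x2 ^ x6 = 1 ^ 0 = 1
(x2 ^ x6) ^ x3 = 1 ^ 0 = 1
((~(x1 -> x2) ^ x3) -> (x6 -> x2)) -> ((x2 ^ x6) ^ x3) = 1 -> 1 = 1
((x3 & x2) <-> ((((x2 <-> x1) -> x3) ^ x6) ^ x6)) <-> (((~(x1 -> x2) ^ x3) -> (x6 -> x2)) -> ((x2 ^ x6) ^ x3)) = 0 <-> 1 = 0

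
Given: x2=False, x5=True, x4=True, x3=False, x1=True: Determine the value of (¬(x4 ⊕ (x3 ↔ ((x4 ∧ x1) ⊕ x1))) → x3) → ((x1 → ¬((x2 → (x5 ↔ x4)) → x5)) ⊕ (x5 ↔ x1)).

True

x4 ∧ x1 = True ∧ True = True
(x4 ∧ x1) ⊕ x1 = True ⊕ True = False
x3 ↔ ((x4 ∧ x1) ⊕ x1) = False ↔ False = True
x4 ⊕ (x3 ↔ ((x4 ∧ x1) ⊕ x1)) = True ⊕ True = False
¬(x4 ⊕ (x3 ↔ ((x4 ∧ x1) ⊕ x1))) = ¬False = True
¬(x4 ⊕ (x3 ↔ ((x4 ∧ x1) ⊕ x1))) → x3 = True → False = False
x5 ↔ x4 = True ↔ True = True
x2 → (x5 ↔ x4) = False → True = True
(x2 → (x5 ↔ x4)) → x5 = True → True = True
¬((x2 → (x5 ↔ x4)) → x5) = ¬True = False
x1 → ¬((x2 → (x5 ↔ x4)) → x5) = True → False = False
x5 ↔ x1 = True ↔ True = True
(x1 → ¬((x2 → (x5 ↔ x4)) → x5)) ⊕ (x5 ↔ x1) = False ⊕ True = True
(¬(x4 ⊕ (x3 ↔ ((x4 ∧ x1) ⊕ x1))) → x3) → ((x1 → ¬((x2 → (x5 ↔ x4)) → x5)) ⊕ (x5 ↔ x1)) = False → True = True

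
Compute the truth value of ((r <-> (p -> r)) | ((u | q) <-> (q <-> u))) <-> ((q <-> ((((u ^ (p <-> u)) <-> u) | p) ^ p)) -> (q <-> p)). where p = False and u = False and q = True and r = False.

Substituting p=False, u=False, q=True, r=False:
p -> r = False -> False = True
r <-> (p -> r) = False <-> True = False
u | q = False | True = True
q <-> u = True <-> False = False
(u | q) <-> (q <-> u) = True <-> False = False
(r <-> (p -> r)) | ((u | q) <-> (q <-> u)) = False | False = False
p <-> u = False <-> False = True
u ^ (p <-> u) = False ^ True = True
(u ^ (p <-> u)) <-> u = True <-> False = False
((u ^ (p <-> u)) <-> u) | p = False | False = False
(((u ^ (p <-> u)) <-> u) | p) ^ p = False ^ False = False
q <-> ((((u ^ (p <-> u)) <-> u) | p) ^ p) = True <-> False = False
q <-> p = True <-> False = False
(q <-> ((((u ^ (p <-> u)) <-> u) | p) ^ p)) -> (q <-> p) = False -> False = True
((r <-> (p -> r)) | ((u | q) <-> (q <-> u))) <-> ((q <-> ((((u ^ (p <-> u)) <-> u) | p) ^ p)) -> (q <-> p)) = False <-> True = False

False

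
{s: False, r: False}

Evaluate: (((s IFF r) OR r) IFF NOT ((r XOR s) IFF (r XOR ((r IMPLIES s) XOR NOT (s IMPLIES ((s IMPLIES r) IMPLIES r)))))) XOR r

s IFF r = False IFF False = True
(s IFF r) OR r = True OR False = True
r XOR s = False XOR False = False
r IMPLIES s = False IMPLIES False = True
s IMPLIES r = False IMPLIES False = True
(s IMPLIES r) IMPLIES r = True IMPLIES False = False
s IMPLIES ((s IMPLIES r) IMPLIES r) = False IMPLIES False = True
NOT (s IMPLIES ((s IMPLIES r) IMPLIES r)) = NOT True = False
(r IMPLIES s) XOR NOT (s IMPLIES ((s IMPLIES r) IMPLIES r)) = True XOR False = True
r XOR ((r IMPLIES s) XOR NOT (s IMPLIES ((s IMPLIES r) IMPLIES r))) = False XOR True = True
(r XOR s) IFF (r XOR ((r IMPLIES s) XOR NOT (s IMPLIES ((s IMPLIES r) IMPLIES r)))) = False IFF True = False
NOT ((r XOR s) IFF (r XOR ((r IMPLIES s) XOR NOT (s IMPLIES ((s IMPLIES r) IMPLIES r))))) = NOT False = True
((s IFF r) OR r) IFF NOT ((r XOR s) IFF (r XOR ((r IMPLIES s) XOR NOT (s IMPLIES ((s IMPLIES r) IMPLIES r))))) = True IFF True = True
(((s IFF r) OR r) IFF NOT ((r XOR s) IFF (r XOR ((r IMPLIES s) XOR NOT (s IMPLIES ((s IMPLIES r) IMPLIES r)))))) XOR r = True XOR False = True

True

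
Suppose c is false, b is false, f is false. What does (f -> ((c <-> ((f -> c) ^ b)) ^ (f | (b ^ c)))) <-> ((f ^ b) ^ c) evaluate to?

f -> c = F -> F = T
(f -> c) ^ b = T ^ F = T
c <-> ((f -> c) ^ b) = F <-> T = F
b ^ c = F ^ F = F
f | (b ^ c) = F | F = F
(c <-> ((f -> c) ^ b)) ^ (f | (b ^ c)) = F ^ F = F
f -> ((c <-> ((f -> c) ^ b)) ^ (f | (b ^ c))) = F -> F = T
f ^ b = F ^ F = F
(f ^ b) ^ c = F ^ F = F
(f -> ((c <-> ((f -> c) ^ b)) ^ (f | (b ^ c)))) <-> ((f ^ b) ^ c) = T <-> F = F

F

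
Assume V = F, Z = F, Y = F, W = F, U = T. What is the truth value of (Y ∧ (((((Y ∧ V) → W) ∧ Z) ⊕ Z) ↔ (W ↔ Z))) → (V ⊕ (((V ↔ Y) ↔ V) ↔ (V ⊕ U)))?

T

Y ∧ V = F ∧ F = F
(Y ∧ V) → W = F → F = T
((Y ∧ V) → W) ∧ Z = T ∧ F = F
(((Y ∧ V) → W) ∧ Z) ⊕ Z = F ⊕ F = F
W ↔ Z = F ↔ F = T
((((Y ∧ V) → W) ∧ Z) ⊕ Z) ↔ (W ↔ Z) = F ↔ T = F
Y ∧ (((((Y ∧ V) → W) ∧ Z) ⊕ Z) ↔ (W ↔ Z)) = F ∧ F = F
V ↔ Y = F ↔ F = T
(V ↔ Y) ↔ V = T ↔ F = F
V ⊕ U = F ⊕ T = T
((V ↔ Y) ↔ V) ↔ (V ⊕ U) = F ↔ T = F
V ⊕ (((V ↔ Y) ↔ V) ↔ (V ⊕ U)) = F ⊕ F = F
(Y ∧ (((((Y ∧ V) → W) ∧ Z) ⊕ Z) ↔ (W ↔ Z))) → (V ⊕ (((V ↔ Y) ↔ V) ↔ (V ⊕ U))) = F → F = T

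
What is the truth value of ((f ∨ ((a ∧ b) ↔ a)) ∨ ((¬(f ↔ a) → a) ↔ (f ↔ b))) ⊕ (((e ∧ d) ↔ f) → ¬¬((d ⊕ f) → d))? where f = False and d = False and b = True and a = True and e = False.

Substituting f=False, d=False, b=True, a=True, e=False:
a ∧ b = True ∧ True = True
(a ∧ b) ↔ a = True ↔ True = True
f ∨ ((a ∧ b) ↔ a) = False ∨ True = True
f ↔ a = False ↔ True = False
¬(f ↔ a) = ¬False = True
¬(f ↔ a) → a = True → True = True
f ↔ b = False ↔ True = False
(¬(f ↔ a) → a) ↔ (f ↔ b) = True ↔ False = False
(f ∨ ((a ∧ b) ↔ a)) ∨ ((¬(f ↔ a) → a) ↔ (f ↔ b)) = True ∨ False = True
e ∧ d = False ∧ False = False
(e ∧ d) ↔ f = False ↔ False = True
d ⊕ f = False ⊕ False = False
(d ⊕ f) → d = False → False = True
¬((d ⊕ f) → d) = ¬True = False
¬¬((d ⊕ f) → d) = ¬False = True
((e ∧ d) ↔ f) → ¬¬((d ⊕ f) → d) = True → True = True
((f ∨ ((a ∧ b) ↔ a)) ∨ ((¬(f ↔ a) → a) ↔ (f ↔ b))) ⊕ (((e ∧ d) ↔ f) → ¬¬((d ⊕ f) → d)) = True ⊕ True = False

False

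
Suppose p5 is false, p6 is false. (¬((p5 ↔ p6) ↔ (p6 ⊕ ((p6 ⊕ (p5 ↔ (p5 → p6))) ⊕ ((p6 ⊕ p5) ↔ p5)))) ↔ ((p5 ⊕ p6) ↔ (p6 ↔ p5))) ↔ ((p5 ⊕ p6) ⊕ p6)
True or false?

F

p5 ↔ p6 = F ↔ F = T
p5 → p6 = F → F = T
p5 ↔ (p5 → p6) = F ↔ T = F
p6 ⊕ (p5 ↔ (p5 → p6)) = F ⊕ F = F
p6 ⊕ p5 = F ⊕ F = F
(p6 ⊕ p5) ↔ p5 = F ↔ F = T
(p6 ⊕ (p5 ↔ (p5 → p6))) ⊕ ((p6 ⊕ p5) ↔ p5) = F ⊕ T = T
p6 ⊕ ((p6 ⊕ (p5 ↔ (p5 → p6))) ⊕ ((p6 ⊕ p5) ↔ p5)) = F ⊕ T = T
(p5 ↔ p6) ↔ (p6 ⊕ ((p6 ⊕ (p5 ↔ (p5 → p6))) ⊕ ((p6 ⊕ p5) ↔ p5))) = T ↔ T = T
¬((p5 ↔ p6) ↔ (p6 ⊕ ((p6 ⊕ (p5 ↔ (p5 → p6))) ⊕ ((p6 ⊕ p5) ↔ p5)))) = ¬T = F
p5 ⊕ p6 = F ⊕ F = F
p6 ↔ p5 = F ↔ F = T
(p5 ⊕ p6) ↔ (p6 ↔ p5) = F ↔ T = F
¬((p5 ↔ p6) ↔ (p6 ⊕ ((p6 ⊕ (p5 ↔ (p5 → p6))) ⊕ ((p6 ⊕ p5) ↔ p5)))) ↔ ((p5 ⊕ p6) ↔ (p6 ↔ p5)) = F ↔ F = T
p5 ⊕ p6 = F ⊕ F = F
(p5 ⊕ p6) ⊕ p6 = F ⊕ F = F
(¬((p5 ↔ p6) ↔ (p6 ⊕ ((p6 ⊕ (p5 ↔ (p5 → p6))) ⊕ ((p6 ⊕ p5) ↔ p5)))) ↔ ((p5 ⊕ p6) ↔ (p6 ↔ p5))) ↔ ((p5 ⊕ p6) ⊕ p6) = T ↔ F = F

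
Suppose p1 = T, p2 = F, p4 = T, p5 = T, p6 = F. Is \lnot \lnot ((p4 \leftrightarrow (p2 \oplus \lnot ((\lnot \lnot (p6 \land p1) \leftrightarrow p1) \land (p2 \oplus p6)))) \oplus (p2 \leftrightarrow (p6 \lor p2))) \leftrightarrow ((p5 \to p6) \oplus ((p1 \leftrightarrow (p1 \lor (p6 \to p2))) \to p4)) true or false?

p6 \land p1 = F \land T = F
\lnot (p6 \land p1) = \lnot F = T
\lnot \lnot (p6 \land p1) = \lnot T = F
\lnot \lnot (p6 \land p1) \leftrightarrow p1 = F \leftrightarrow T = F
p2 \oplus p6 = F \oplus F = F
(\lnot \lnot (p6 \land p1) \leftrightarrow p1) \land (p2 \oplus p6) = F \land F = F
\lnot ((\lnot \lnot (p6 \land p1) \leftrightarrow p1) \land (p2 \oplus p6)) = \lnot F = T
p2 \oplus \lnot ((\lnot \lnot (p6 \land p1) \leftrightarrow p1) \land (p2 \oplus p6)) = F \oplus T = T
p4 \leftrightarrow (p2 \oplus \lnot ((\lnot \lnot (p6 \land p1) \leftrightarrow p1) \land (p2 \oplus p6))) = T \leftrightarrow T = T
p6 \lor p2 = F \lor F = F
p2 \leftrightarrow (p6 \lor p2) = F \leftrightarrow F = T
(p4 \leftrightarrow (p2 \oplus \lnot ((\lnot \lnot (p6 \land p1) \leftrightarrow p1) \land (p2 \oplus p6)))) \oplus (p2 \leftrightarrow (p6 \lor p2)) = T \oplus T = F
\lnot ((p4 \leftrightarrow (p2 \oplus \lnot ((\lnot \lnot (p6 \land p1) \leftrightarrow p1) \land (p2 \oplus p6)))) \oplus (p2 \leftrightarrow (p6 \lor p2))) = \lnot F = T
\lnot \lnot ((p4 \leftrightarrow (p2 \oplus \lnot ((\lnot \lnot (p6 \land p1) \leftrightarrow p1) \land (p2 \oplus p6)))) \oplus (p2 \leftrightarrow (p6 \lor p2))) = \lnot T = F
p5 \to p6 = T \to F = F
p6 \to p2 = F \to F = T
p1 \lor (p6 \to p2) = T \lor T = T
p1 \leftrightarrow (p1 \lor (p6 \to p2)) = T \leftrightarrow T = T
(p1 \leftrightarrow (p1 \lor (p6 \to p2))) \to p4 = T \to T = T
(p5 \to p6) \oplus ((p1 \leftrightarrow (p1 \lor (p6 \to p2))) \to p4) = F \oplus T = T
\lnot \lnot ((p4 \leftrightarrow (p2 \oplus \lnot ((\lnot \lnot (p6 \land p1) \leftrightarrow p1) \land (p2 \oplus p6)))) \oplus (p2 \leftrightarrow (p6 \lor p2))) \leftrightarrow ((p5 \to p6) \oplus ((p1 \leftrightarrow (p1 \lor (p6 \to p2))) \to p4)) = F \leftrightarrow T = F

F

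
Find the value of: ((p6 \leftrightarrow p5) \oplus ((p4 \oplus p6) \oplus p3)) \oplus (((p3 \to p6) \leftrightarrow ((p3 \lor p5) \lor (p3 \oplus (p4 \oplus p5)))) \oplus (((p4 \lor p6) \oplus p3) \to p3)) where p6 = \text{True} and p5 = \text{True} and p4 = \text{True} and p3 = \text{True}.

p6 \leftrightarrow p5 = \text{True} \leftrightarrow \text{True} = \text{True}
p4 \oplus p6 = \text{True} \oplus \text{True} = \text{False}
(p4 \oplus p6) \oplus p3 = \text{False} \oplus \text{True} = \text{True}
(p6 \leftrightarrow p5) \oplus ((p4 \oplus p6) \oplus p3) = \text{True} \oplus \text{True} = \text{False}
p3 \to p6 = \text{True} \to \text{True} = \text{True}
p3 \lor p5 = \text{True} \lor \text{True} = \text{True}
p4 \oplus p5 = \text{True} \oplus \text{True} = \text{False}
p3 \oplus (p4 \oplus p5) = \text{True} \oplus \text{False} = \text{True}
(p3 \lor p5) \lor (p3 \oplus (p4 \oplus p5)) = \text{True} \lor \text{True} = \text{True}
(p3 \to p6) \leftrightarrow ((p3 \lor p5) \lor (p3 \oplus (p4 \oplus p5))) = \text{True} \leftrightarrow \text{True} = \text{True}
p4 \lor p6 = \text{True} \lor \text{True} = \text{True}
(p4 \lor p6) \oplus p3 = \text{True} \oplus \text{True} = \text{False}
((p4 \lor p6) \oplus p3) \to p3 = \text{False} \to \text{True} = \text{True}
((p3 \to p6) \leftrightarrow ((p3 \lor p5) \lor (p3 \oplus (p4 \oplus p5)))) \oplus (((p4 \lor p6) \oplus p3) \to p3) = \text{True} \oplus \text{True} = \text{False}
((p6 \leftrightarrow p5) \oplus ((p4 \oplus p6) \oplus p3)) \oplus (((p3 \to p6) \leftrightarrow ((p3 \lor p5) \lor (p3 \oplus (p4 \oplus p5)))) \oplus (((p4 \lor p6) \oplus p3) \to p3)) = \text{False} \oplus \text{False} = \text{False}

\text{False}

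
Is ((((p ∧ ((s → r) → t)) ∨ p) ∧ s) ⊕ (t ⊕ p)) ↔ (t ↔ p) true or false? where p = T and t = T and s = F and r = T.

s → r = F → T = T
(s → r) → t = T → T = T
p ∧ ((s → r) → t) = T ∧ T = T
(p ∧ ((s → r) → t)) ∨ p = T ∨ T = T
((p ∧ ((s → r) → t)) ∨ p) ∧ s = T ∧ F = F
t ⊕ p = T ⊕ T = F
(((p ∧ ((s → r) → t)) ∨ p) ∧ s) ⊕ (t ⊕ p) = F ⊕ F = F
t ↔ p = T ↔ T = T
((((p ∧ ((s → r) → t)) ∨ p) ∧ s) ⊕ (t ⊕ p)) ↔ (t ↔ p) = F ↔ T = F

F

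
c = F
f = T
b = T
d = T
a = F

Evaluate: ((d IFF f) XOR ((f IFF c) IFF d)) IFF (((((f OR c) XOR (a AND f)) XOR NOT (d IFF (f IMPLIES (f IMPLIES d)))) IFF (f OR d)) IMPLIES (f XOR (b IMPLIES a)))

T

Substituting c=F, f=T, b=T, d=T, a=F:
d IFF f = T IFF T = T
f IFF c = T IFF F = F
(f IFF c) IFF d = F IFF T = F
(d IFF f) XOR ((f IFF c) IFF d) = T XOR F = T
f OR c = T OR F = T
a AND f = F AND T = F
(f OR c) XOR (a AND f) = T XOR F = T
f IMPLIES d = T IMPLIES T = T
f IMPLIES (f IMPLIES d) = T IMPLIES T = T
d IFF (f IMPLIES (f IMPLIES d)) = T IFF T = T
NOT (d IFF (f IMPLIES (f IMPLIES d))) = NOT T = F
((f OR c) XOR (a AND f)) XOR NOT (d IFF (f IMPLIES (f IMPLIES d))) = T XOR F = T
f OR d = T OR T = T
(((f OR c) XOR (a AND f)) XOR NOT (d IFF (f IMPLIES (f IMPLIES d)))) IFF (f OR d) = T IFF T = T
b IMPLIES a = T IMPLIES F = F
f XOR (b IMPLIES a) = T XOR F = T
((((f OR c) XOR (a AND f)) XOR NOT (d IFF (f IMPLIES (f IMPLIES d)))) IFF (f OR d)) IMPLIES (f XOR (b IMPLIES a)) = T IMPLIES T = T
((d IFF f) XOR ((f IFF c) IFF d)) IFF (((((f OR c) XOR (a AND f)) XOR NOT (d IFF (f IMPLIES (f IMPLIES d)))) IFF (f OR d)) IMPLIES (f XOR (b IMPLIES a))) = T IFF T = T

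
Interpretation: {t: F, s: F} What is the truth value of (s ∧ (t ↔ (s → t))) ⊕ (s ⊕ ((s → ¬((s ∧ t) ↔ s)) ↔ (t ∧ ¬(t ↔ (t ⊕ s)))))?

Substituting t=F, s=F:
s → t = F → F = T
t ↔ (s → t) = F ↔ T = F
s ∧ (t ↔ (s → t)) = F ∧ F = F
s ∧ t = F ∧ F = F
(s ∧ t) ↔ s = F ↔ F = T
¬((s ∧ t) ↔ s) = ¬T = F
s → ¬((s ∧ t) ↔ s) = F → F = T
t ⊕ s = F ⊕ F = F
t ↔ (t ⊕ s) = F ↔ F = T
¬(t ↔ (t ⊕ s)) = ¬T = F
t ∧ ¬(t ↔ (t ⊕ s)) = F ∧ F = F
(s → ¬((s ∧ t) ↔ s)) ↔ (t ∧ ¬(t ↔ (t ⊕ s))) = T ↔ F = F
s ⊕ ((s → ¬((s ∧ t) ↔ s)) ↔ (t ∧ ¬(t ↔ (t ⊕ s)))) = F ⊕ F = F
(s ∧ (t ↔ (s → t))) ⊕ (s ⊕ ((s → ¬((s ∧ t) ↔ s)) ↔ (t ∧ ¬(t ↔ (t ⊕ s))))) = F ⊕ F = F

F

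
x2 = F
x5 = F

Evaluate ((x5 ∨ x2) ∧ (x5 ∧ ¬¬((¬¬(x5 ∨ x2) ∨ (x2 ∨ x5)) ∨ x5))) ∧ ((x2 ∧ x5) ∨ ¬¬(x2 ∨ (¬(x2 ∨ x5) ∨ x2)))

F

x5 ∨ x2 = F ∨ F = F
x5 ∨ x2 = F ∨ F = F
¬(x5 ∨ x2) = ¬F = T
¬¬(x5 ∨ x2) = ¬T = F
x2 ∨ x5 = F ∨ F = F
¬¬(x5 ∨ x2) ∨ (x2 ∨ x5) = F ∨ F = F
(¬¬(x5 ∨ x2) ∨ (x2 ∨ x5)) ∨ x5 = F ∨ F = F
¬((¬¬(x5 ∨ x2) ∨ (x2 ∨ x5)) ∨ x5) = ¬F = T
¬¬((¬¬(x5 ∨ x2) ∨ (x2 ∨ x5)) ∨ x5) = ¬T = F
x5 ∧ ¬¬((¬¬(x5 ∨ x2) ∨ (x2 ∨ x5)) ∨ x5) = F ∧ F = F
(x5 ∨ x2) ∧ (x5 ∧ ¬¬((¬¬(x5 ∨ x2) ∨ (x2 ∨ x5)) ∨ x5)) = F ∧ F = F
x2 ∧ x5 = F ∧ F = F
x2 ∨ x5 = F ∨ F = F
¬(x2 ∨ x5) = ¬F = T
¬(x2 ∨ x5) ∨ x2 = T ∨ F = T
x2 ∨ (¬(x2 ∨ x5) ∨ x2) = F ∨ T = T
¬(x2 ∨ (¬(x2 ∨ x5) ∨ x2)) = ¬T = F
¬¬(x2 ∨ (¬(x2 ∨ x5) ∨ x2)) = ¬F = T
(x2 ∧ x5) ∨ ¬¬(x2 ∨ (¬(x2 ∨ x5) ∨ x2)) = F ∨ T = T
((x5 ∨ x2) ∧ (x5 ∧ ¬¬((¬¬(x5 ∨ x2) ∨ (x2 ∨ x5)) ∨ x5))) ∧ ((x2 ∧ x5) ∨ ¬¬(x2 ∨ (¬(x2 ∨ x5) ∨ x2))) = F ∧ T = F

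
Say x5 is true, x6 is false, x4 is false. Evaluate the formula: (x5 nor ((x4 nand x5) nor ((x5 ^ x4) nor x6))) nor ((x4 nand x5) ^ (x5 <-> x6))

x4 nand x5 = 0 nand 1 = 1
x5 ^ x4 = 1 ^ 0 = 1
(x5 ^ x4) nor x6 = 1 nor 0 = 0
(x4 nand x5) nor ((x5 ^ x4) nor x6) = 1 nor 0 = 0
x5 nor ((x4 nand x5) nor ((x5 ^ x4) nor x6)) = 1 nor 0 = 0
x4 nand x5 = 0 nand 1 = 1
x5 <-> x6 = 1 <-> 0 = 0
(x4 nand x5) ^ (x5 <-> x6) = 1 ^ 0 = 1
(x5 nor ((x4 nand x5) nor ((x5 ^ x4) nor x6))) nor ((x4 nand x5) ^ (x5 <-> x6)) = 0 nor 1 = 0

0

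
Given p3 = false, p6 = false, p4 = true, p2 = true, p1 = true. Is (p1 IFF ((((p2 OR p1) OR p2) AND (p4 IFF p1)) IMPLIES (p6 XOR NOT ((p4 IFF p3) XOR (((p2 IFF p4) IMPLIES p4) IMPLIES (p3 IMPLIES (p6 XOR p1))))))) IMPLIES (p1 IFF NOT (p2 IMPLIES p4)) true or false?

p2 OR p1 = true OR true = true
(p2 OR p1) OR p2 = true OR true = true
p4 IFF p1 = true IFF true = true
((p2 OR p1) OR p2) AND (p4 IFF p1) = true AND true = true
p4 IFF p3 = true IFF false = false
p2 IFF p4 = true IFF true = true
(p2 IFF p4) IMPLIES p4 = true IMPLIES true = true
p6 XOR p1 = false XOR true = true
p3 IMPLIES (p6 XOR p1) = false IMPLIES true = true
((p2 IFF p4) IMPLIES p4) IMPLIES (p3 IMPLIES (p6 XOR p1)) = true IMPLIES true = true
(p4 IFF p3) XOR (((p2 IFF p4) IMPLIES p4) IMPLIES (p3 IMPLIES (p6 XOR p1))) = false XOR true = true
NOT ((p4 IFF p3) XOR (((p2 IFF p4) IMPLIES p4) IMPLIES (p3 IMPLIES (p6 XOR p1)))) = NOT true = false
p6 XOR NOT ((p4 IFF p3) XOR (((p2 IFF p4) IMPLIES p4) IMPLIES (p3 IMPLIES (p6 XOR p1)))) = false XOR false = false
(((p2 OR p1) OR p2) AND (p4 IFF p1)) IMPLIES (p6 XOR NOT ((p4 IFF p3) XOR (((p2 IFF p4) IMPLIES p4) IMPLIES (p3 IMPLIES (p6 XOR p1))))) = true IMPLIES false = false
p1 IFF ((((p2 OR p1) OR p2) AND (p4 IFF p1)) IMPLIES (p6 XOR NOT ((p4 IFF p3) XOR (((p2 IFF p4) IMPLIES p4) IMPLIES (p3 IMPLIES (p6 XOR p1)))))) = true IFF false = false
p2 IMPLIES p4 = true IMPLIES true = true
NOT (p2 IMPLIES p4) = NOT true = false
p1 IFF NOT (p2 IMPLIES p4) = true IFF false = false
(p1 IFF ((((p2 OR p1) OR p2) AND (p4 IFF p1)) IMPLIES (p6 XOR NOT ((p4 IFF p3) XOR (((p2 IFF p4) IMPLIES p4) IMPLIES (p3 IMPLIES (p6 XOR p1))))))) IMPLIES (p1 IFF NOT (p2 IMPLIES p4)) = false IMPLIES false = true

true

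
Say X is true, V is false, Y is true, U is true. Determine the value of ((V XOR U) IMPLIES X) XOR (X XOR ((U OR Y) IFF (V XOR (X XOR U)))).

F

V XOR U = F XOR T = T
(V XOR U) IMPLIES X = T IMPLIES T = T
U OR Y = T OR T = T
X XOR U = T XOR T = F
V XOR (X XOR U) = F XOR F = F
(U OR Y) IFF (V XOR (X XOR U)) = T IFF F = F
X XOR ((U OR Y) IFF (V XOR (X XOR U))) = T XOR F = T
((V XOR U) IMPLIES X) XOR (X XOR ((U OR Y) IFF (V XOR (X XOR U)))) = T XOR T = F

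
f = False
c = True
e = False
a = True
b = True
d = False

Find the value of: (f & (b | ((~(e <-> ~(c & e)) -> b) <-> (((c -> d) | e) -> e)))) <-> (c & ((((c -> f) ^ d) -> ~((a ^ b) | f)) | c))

Substituting f=False, c=True, e=False, a=True, b=True, d=False:
c & e = True & False = False
~(c & e) = ~False = True
e <-> ~(c & e) = False <-> True = False
~(e <-> ~(c & e)) = ~False = True
~(e <-> ~(c & e)) -> b = True -> True = True
c -> d = True -> False = False
(c -> d) | e = False | False = False
((c -> d) | e) -> e = False -> False = True
(~(e <-> ~(c & e)) -> b) <-> (((c -> d) | e) -> e) = True <-> True = True
b | ((~(e <-> ~(c & e)) -> b) <-> (((c -> d) | e) -> e)) = True | True = True
f & (b | ((~(e <-> ~(c & e)) -> b) <-> (((c -> d) | e) -> e))) = False & True = False
c -> f = True -> False = False
(c -> f) ^ d = False ^ False = False
a ^ b = True ^ True = False
(a ^ b) | f = False | False = False
~((a ^ b) | f) = ~False = True
((c -> f) ^ d) -> ~((a ^ b) | f) = False -> True = True
(((c -> f) ^ d) -> ~((a ^ b) | f)) | c = True | True = True
c & ((((c -> f) ^ d) -> ~((a ^ b) | f)) | c) = True & True = True
(f & (b | ((~(e <-> ~(c & e)) -> b) <-> (((c -> d) | e) -> e)))) <-> (c & ((((c -> f) ^ d) -> ~((a ^ b) | f)) | c)) = False <-> True = False

False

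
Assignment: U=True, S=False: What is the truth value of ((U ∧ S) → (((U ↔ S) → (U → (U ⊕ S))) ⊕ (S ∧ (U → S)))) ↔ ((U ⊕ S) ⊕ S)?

Substituting U=True, S=False:
U ∧ S = True ∧ False = False
U ↔ S = True ↔ False = False
U ⊕ S = True ⊕ False = True
U → (U ⊕ S) = True → True = True
(U ↔ S) → (U → (U ⊕ S)) = False → True = True
U → S = True → False = False
S ∧ (U → S) = False ∧ False = False
((U ↔ S) → (U → (U ⊕ S))) ⊕ (S ∧ (U → S)) = True ⊕ False = True
(U ∧ S) → (((U ↔ S) → (U → (U ⊕ S))) ⊕ (S ∧ (U → S))) = False → True = True
U ⊕ S = True ⊕ False = True
(U ⊕ S) ⊕ S = True ⊕ False = True
((U ∧ S) → (((U ↔ S) → (U → (U ⊕ S))) ⊕ (S ∧ (U → S)))) ↔ ((U ⊕ S) ⊕ S) = True ↔ True = True

True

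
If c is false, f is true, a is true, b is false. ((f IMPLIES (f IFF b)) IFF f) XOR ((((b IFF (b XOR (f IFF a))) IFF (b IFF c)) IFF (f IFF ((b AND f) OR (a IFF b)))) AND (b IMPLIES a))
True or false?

f IFF b = true IFF false = false
f IMPLIES (f IFF b) = true IMPLIES false = false
(f IMPLIES (f IFF b)) IFF f = false IFF true = false
f IFF a = true IFF true = true
b XOR (f IFF a) = false XOR true = true
b IFF (b XOR (f IFF a)) = false IFF true = false
b IFF c = false IFF false = true
(b IFF (b XOR (f IFF a))) IFF (b IFF c) = false IFF true = false
b AND f = false AND true = false
a IFF b = true IFF false = false
(b AND f) OR (a IFF b) = false OR false = false
f IFF ((b AND f) OR (a IFF b)) = true IFF false = false
((b IFF (b XOR (f IFF a))) IFF (b IFF c)) IFF (f IFF ((b AND f) OR (a IFF b))) = false IFF false = true
b IMPLIES a = false IMPLIES true = true
(((b IFF (b XOR (f IFF a))) IFF (b IFF c)) IFF (f IFF ((b AND f) OR (a IFF b)))) AND (b IMPLIES a) = true AND true = true
((f IMPLIES (f IFF b)) IFF f) XOR ((((b IFF (b XOR (f IFF a))) IFF (b IFF c)) IFF (f IFF ((b AND f) OR (a IFF b)))) AND (b IMPLIES a)) = false XOR true = true

true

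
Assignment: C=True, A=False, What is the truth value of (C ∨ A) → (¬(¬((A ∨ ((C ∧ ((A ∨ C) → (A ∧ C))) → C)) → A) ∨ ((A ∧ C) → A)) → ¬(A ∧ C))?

True

C ∨ A = True ∨ False = True
A ∨ C = False ∨ True = True
A ∧ C = False ∧ True = False
(A ∨ C) → (A ∧ C) = True → False = False
C ∧ ((A ∨ C) → (A ∧ C)) = True ∧ False = False
(C ∧ ((A ∨ C) → (A ∧ C))) → C = False → True = True
A ∨ ((C ∧ ((A ∨ C) → (A ∧ C))) → C) = False ∨ True = True
(A ∨ ((C ∧ ((A ∨ C) → (A ∧ C))) → C)) → A = True → False = False
¬((A ∨ ((C ∧ ((A ∨ C) → (A ∧ C))) → C)) → A) = ¬False = True
A ∧ C = False ∧ True = False
(A ∧ C) → A = False → False = True
¬((A ∨ ((C ∧ ((A ∨ C) → (A ∧ C))) → C)) → A) ∨ ((A ∧ C) → A) = True ∨ True = True
¬(¬((A ∨ ((C ∧ ((A ∨ C) → (A ∧ C))) → C)) → A) ∨ ((A ∧ C) → A)) = ¬True = False
A ∧ C = False ∧ True = False
¬(A ∧ C) = ¬False = True
¬(¬((A ∨ ((C ∧ ((A ∨ C) → (A ∧ C))) → C)) → A) ∨ ((A ∧ C) → A)) → ¬(A ∧ C) = False → True = True
(C ∨ A) → (¬(¬((A ∨ ((C ∧ ((A ∨ C) → (A ∧ C))) → C)) → A) ∨ ((A ∧ C) → A)) → ¬(A ∧ C)) = True → True = True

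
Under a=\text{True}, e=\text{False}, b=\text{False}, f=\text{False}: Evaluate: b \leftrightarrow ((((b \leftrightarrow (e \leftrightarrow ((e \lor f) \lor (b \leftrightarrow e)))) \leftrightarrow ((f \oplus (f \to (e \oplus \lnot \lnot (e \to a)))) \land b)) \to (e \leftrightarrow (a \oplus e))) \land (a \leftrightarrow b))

\text{True}

e \lor f = \text{False} \lor \text{False} = \text{False}
b \leftrightarrow e = \text{False} \leftrightarrow \text{False} = \text{True}
(e \lor f) \lor (b \leftrightarrow e) = \text{False} \lor \text{True} = \text{True}
e \leftrightarrow ((e \lor f) \lor (b \leftrightarrow e)) = \text{False} \leftrightarrow \text{True} = \text{False}
b \leftrightarrow (e \leftrightarrow ((e \lor f) \lor (b \leftrightarrow e))) = \text{False} \leftrightarrow \text{False} = \text{True}
e \to a = \text{False} \to \text{True} = \text{True}
\lnot (e \to a) = \lnot \text{True} = \text{False}
\lnot \lnot (e \to a) = \lnot \text{False} = \text{True}
e \oplus \lnot \lnot (e \to a) = \text{False} \oplus \text{True} = \text{True}
f \to (e \oplus \lnot \lnot (e \to a)) = \text{False} \to \text{True} = \text{True}
f \oplus (f \to (e \oplus \lnot \lnot (e \to a))) = \text{False} \oplus \text{True} = \text{True}
(f \oplus (f \to (e \oplus \lnot \lnot (e \to a)))) \land b = \text{True} \land \text{False} = \text{False}
(b \leftrightarrow (e \leftrightarrow ((e \lor f) \lor (b \leftrightarrow e)))) \leftrightarrow ((f \oplus (f \to (e \oplus \lnot \lnot (e \to a)))) \land b) = \text{True} \leftrightarrow \text{False} = \text{False}
a \oplus e = \text{True} \oplus \text{False} = \text{True}
e \leftrightarrow (a \oplus e) = \text{False} \leftrightarrow \text{True} = \text{False}
((b \leftrightarrow (e \leftrightarrow ((e \lor f) \lor (b \leftrightarrow e)))) \leftrightarrow ((f \oplus (f \to (e \oplus \lnot \lnot (e \to a)))) \land b)) \to (e \leftrightarrow (a \oplus e)) = \text{False} \to \text{False} = \text{True}
a \leftrightarrow b = \text{True} \leftrightarrow \text{False} = \text{False}
(((b \leftrightarrow (e \leftrightarrow ((e \lor f) \lor (b \leftrightarrow e)))) \leftrightarrow ((f \oplus (f \to (e \oplus \lnot \lnot (e \to a)))) \land b)) \to (e \leftrightarrow (a \oplus e))) \land (a \leftrightarrow b) = \text{True} \land \text{False} = \text{False}
b \leftrightarrow ((((b \leftrightarrow (e \leftrightarrow ((e \lor f) \lor (b \leftrightarrow e)))) \leftrightarrow ((f \oplus (f \to (e \oplus \lnot \lnot (e \to a)))) \land b)) \to (e \leftrightarrow (a \oplus e))) \land (a \leftrightarrow b)) = \text{False} \leftrightarrow \text{False} = \text{True}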